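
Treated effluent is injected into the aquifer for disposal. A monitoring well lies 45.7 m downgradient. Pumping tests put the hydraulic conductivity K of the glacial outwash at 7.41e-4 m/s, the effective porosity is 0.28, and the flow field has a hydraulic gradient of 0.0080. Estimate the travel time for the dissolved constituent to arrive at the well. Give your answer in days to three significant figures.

K = 7.41e-4 m/s × 86400 s/d = 64.02 m/d
Specific discharge q = 64.02 × 0.0080 = 0.5122 m/d
Average linear velocity = 0.5122 / 0.28 = 1.829 m/d
t = L / v = 45.7 / 1.829 = 24.98 d

25.0 days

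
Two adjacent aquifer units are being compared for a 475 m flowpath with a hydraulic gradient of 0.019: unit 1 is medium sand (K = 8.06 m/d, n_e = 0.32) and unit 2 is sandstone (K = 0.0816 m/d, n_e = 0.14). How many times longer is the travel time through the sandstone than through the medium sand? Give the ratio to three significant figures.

Unit 1 (medium sand): v = 8.06×0.019/0.32 = 0.4786 m/d, t = 475/0.4786 = 992.6 d
Unit 2 (sandstone): v = 0.0816×0.019/0.14 = 0.01107 m/d, t = 475/0.01107 = 42890 d
t(sandstone) / t(medium sand) = 42890/992.6 = 43.2

43.2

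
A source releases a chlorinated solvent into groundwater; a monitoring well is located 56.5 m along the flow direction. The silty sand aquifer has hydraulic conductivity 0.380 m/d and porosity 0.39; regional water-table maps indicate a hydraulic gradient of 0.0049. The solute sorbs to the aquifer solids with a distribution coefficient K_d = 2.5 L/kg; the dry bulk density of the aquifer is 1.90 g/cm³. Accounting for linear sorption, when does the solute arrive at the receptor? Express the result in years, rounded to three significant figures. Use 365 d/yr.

427 years

Specific discharge q = 0.380 × 0.0049 = 0.001862 m/d
v_s = q/n_e = 0.001862/0.39 = 0.004774 m/d
Retardation R = 1 + ρ_b·K_d/n = 1 + 1.90×2.5/0.39 = 13.18
Contaminant velocity v_c = v/R = 0.004774/13.18 = 3.623e-4 m/d
t = L/v_c = 56.5/3.623e-4 = 156000 d
   = 156000/365 = 427 yr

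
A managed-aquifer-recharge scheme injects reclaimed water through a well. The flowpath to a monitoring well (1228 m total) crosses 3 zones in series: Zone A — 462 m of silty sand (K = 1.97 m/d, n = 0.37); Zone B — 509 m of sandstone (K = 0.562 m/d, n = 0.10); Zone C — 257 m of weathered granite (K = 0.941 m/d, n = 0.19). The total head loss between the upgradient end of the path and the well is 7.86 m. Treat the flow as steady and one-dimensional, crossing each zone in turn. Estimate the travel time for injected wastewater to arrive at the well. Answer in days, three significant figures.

Continuity: the same q passes through each zone, so ΔH = q·Σ(L_j/K_j) — the zones act as resistances in series.
Σ(L/K) = 462/1.97 + 509/0.562 + 257/0.941 = 234.5 + 905.7 + 273.1 = 1413 d
q = ΔH / Σ(L/K) = 7.86 / 1413 = 0.005561 m/d (same in every zone)
Zone A: v = q/n = 0.005561/0.37 = 0.01503 m/d → t_A = 462/0.01503 = 30740 d
Zone B: v = q/n = 0.005561/0.10 = 0.05561 m/d → t_B = 509/0.05561 = 9152 d
Zone C: v = q/n = 0.005561/0.19 = 0.02927 m/d → t_C = 257/0.02927 = 8780 d
Total t = 30740 + 9152 + 8780 = 48670 d

48700 days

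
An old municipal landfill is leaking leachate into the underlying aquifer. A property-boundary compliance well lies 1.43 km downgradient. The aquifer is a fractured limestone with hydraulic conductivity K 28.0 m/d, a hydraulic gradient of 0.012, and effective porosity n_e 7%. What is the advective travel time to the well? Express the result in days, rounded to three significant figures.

298 days

Specific discharge q = 28.0 × 0.012 = 0.3360 m/d
Average linear velocity = 0.3360 / 0.07 = 4.800 m/d
L = 1.43 km = 1430 m
t = L / v = 1430 / 4.800 = 297.9 d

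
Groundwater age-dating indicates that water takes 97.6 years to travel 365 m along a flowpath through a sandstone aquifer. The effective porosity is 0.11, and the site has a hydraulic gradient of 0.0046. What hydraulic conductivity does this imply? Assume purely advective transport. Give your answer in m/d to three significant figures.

0.245 m/d

t = 97.6 years = 35620 d
v = L / t = 365 / 35620 = 0.01025 m/d
K = v · n / i = 0.01025 × 0.11 / 0.0046 = 0.245 m/d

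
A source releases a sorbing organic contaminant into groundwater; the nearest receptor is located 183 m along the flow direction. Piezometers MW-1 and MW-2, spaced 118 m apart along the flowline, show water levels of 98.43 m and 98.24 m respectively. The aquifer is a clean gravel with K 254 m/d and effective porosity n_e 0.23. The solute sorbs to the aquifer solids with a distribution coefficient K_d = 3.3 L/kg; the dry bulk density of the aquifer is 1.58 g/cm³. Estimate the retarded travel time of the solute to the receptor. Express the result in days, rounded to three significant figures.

Hydraulic gradient i = (98.43 − 98.24) / 118 = 0.19 / 118 = 0.001610
Specific discharge q = 254 × 0.001610 = 0.4090 m/d
v_s = q/n_e = 0.4090/0.23 = 1.778 m/d
Retardation R = 1 + ρ_b·K_d/n = 1 + 1.58×3.3/0.23 = 23.67
Contaminant velocity v_c = v/R = 1.778/23.67 = 0.07513 m/d
t = L/v_c = 183/0.07513 = 2436 d

2440 days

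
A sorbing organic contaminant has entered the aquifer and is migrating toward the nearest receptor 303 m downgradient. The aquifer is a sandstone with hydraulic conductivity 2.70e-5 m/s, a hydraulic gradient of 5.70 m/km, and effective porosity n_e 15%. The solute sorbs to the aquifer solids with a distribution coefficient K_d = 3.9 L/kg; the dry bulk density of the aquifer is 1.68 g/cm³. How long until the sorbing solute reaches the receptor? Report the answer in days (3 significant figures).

K = 2.70e-5 m/s × 86400 s/d = 2.333 m/d
q = Ki = 2.333 × 0.0057 = 0.01330 m/d
v = Ki/n = 2.333·0.0057/0.15 = 0.08865 m/d
Retardation R = 1 + ρ_b·K_d/n = 1 + 1.68×3.9/0.15 = 44.68
Contaminant velocity v_c = v/R = 0.08865/44.68 = 0.001984 m/d
t = L/v_c = 303/0.001984 = 152700 d

153000 days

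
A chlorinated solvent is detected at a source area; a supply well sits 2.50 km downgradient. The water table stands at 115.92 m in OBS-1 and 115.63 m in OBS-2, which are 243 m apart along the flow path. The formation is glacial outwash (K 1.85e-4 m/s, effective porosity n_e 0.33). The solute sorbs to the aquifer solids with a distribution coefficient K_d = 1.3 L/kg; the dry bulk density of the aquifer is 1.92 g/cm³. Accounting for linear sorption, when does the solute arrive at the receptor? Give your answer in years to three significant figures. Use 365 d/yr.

1010 years

Hydraulic gradient i = (115.92 − 115.63) / 243 = 0.29 / 243 = 0.001193
K = 1.85e-4 m/s × 86400 s/d = 15.98 m/d
q = Ki = 15.98 × 0.001193 = 0.01908 m/d
Average linear velocity = 0.01908 / 0.33 = 0.05780 m/d
Retardation R = 1 + ρ_b·K_d/n = 1 + 1.92×1.3/0.33 = 8.564
Contaminant velocity v_c = v/R = 0.05780/8.564 = 0.006750 m/d
L = 2.50 km = 2500 m
t = L/v_c = 2500/0.006750 = 370400 d
   = 370400/365 = 1010 yr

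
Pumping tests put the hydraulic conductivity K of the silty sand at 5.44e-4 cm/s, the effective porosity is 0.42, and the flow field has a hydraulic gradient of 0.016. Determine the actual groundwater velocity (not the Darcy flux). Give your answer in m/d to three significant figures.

K = 5.44e-4 cm/s × 864 = 0.4700 m/d
q = Ki = 0.4700 × 0.016 = 0.007520 m/d
v_s = q/n_e = 0.007520/0.42 = 0.01791 m/d

0.0179 m/d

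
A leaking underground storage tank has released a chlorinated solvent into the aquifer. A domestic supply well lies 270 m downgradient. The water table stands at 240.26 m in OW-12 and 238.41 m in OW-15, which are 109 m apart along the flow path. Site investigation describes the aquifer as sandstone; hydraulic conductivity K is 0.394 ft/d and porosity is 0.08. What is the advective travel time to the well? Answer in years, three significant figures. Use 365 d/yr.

Hydraulic gradient i = (240.26 − 238.41) / 109 = 1.85 / 109 = 0.01697
K = 0.394 ft/d × 0.3048 = 0.1201 m/d
Specific discharge q = 0.1201 × 0.01697 = 0.002038 m/d
v_s = q/n_e = 0.002038/0.08 = 0.02548 m/d
t = L / v = 270 / 0.02548 = 10600 d
   = 10600 / 365 = 29.0 yr

29.0 years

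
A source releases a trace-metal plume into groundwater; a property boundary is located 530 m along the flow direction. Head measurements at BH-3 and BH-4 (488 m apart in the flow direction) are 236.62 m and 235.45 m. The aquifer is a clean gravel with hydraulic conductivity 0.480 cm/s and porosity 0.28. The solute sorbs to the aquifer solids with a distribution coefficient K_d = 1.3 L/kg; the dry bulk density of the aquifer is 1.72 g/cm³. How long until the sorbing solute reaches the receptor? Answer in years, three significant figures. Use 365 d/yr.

Hydraulic gradient i = (236.62 − 235.45) / 488 = 1.17 / 488 = 0.002398
K = 0.480 cm/s × 864 = 414.7 m/d
Darcy flux q = K·i = 414.7 × 0.002398 = 0.9943 m/d
Seepage velocity v = q / n = 0.9943 / 0.28 = 3.551 m/d
Retardation R = 1 + ρ_b·K_d/n = 1 + 1.72×1.3/0.28 = 8.986
Contaminant velocity v_c = v/R = 3.551/8.986 = 0.3952 m/d
t = L/v_c = 530/0.3952 = 1341 d
   = 1341/365 = 3.67 yr

3.67 years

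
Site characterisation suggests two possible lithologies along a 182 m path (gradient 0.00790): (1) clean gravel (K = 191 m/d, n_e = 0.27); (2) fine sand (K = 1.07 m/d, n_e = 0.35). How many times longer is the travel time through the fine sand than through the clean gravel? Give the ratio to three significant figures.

231

Unit 1 (clean gravel): v = 191×0.0079/0.27 = 5.589 m/d, t = 182/5.589 = 32.57 d
Unit 2 (fine sand): v = 1.07×0.0079/0.35 = 0.02415 m/d, t = 182/0.02415 = 7536 d
t(fine sand) / t(clean gravel) = 7536/32.57 = 231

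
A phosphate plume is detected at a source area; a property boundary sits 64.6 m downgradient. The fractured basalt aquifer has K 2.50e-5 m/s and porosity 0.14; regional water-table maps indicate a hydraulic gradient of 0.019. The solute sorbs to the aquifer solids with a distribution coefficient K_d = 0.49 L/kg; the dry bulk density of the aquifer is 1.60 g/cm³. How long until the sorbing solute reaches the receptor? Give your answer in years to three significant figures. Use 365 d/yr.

K = 2.50e-5 m/s × 86400 s/d = 2.160 m/d
q = Ki = 2.160 × 0.019 = 0.04104 m/d
v_s = q/n_e = 0.04104/0.14 = 0.2931 m/d
Retardation R = 1 + ρ_b·K_d/n = 1 + 1.60×0.49/0.14 = 6.600
Contaminant velocity v_c = v/R = 0.2931/6.600 = 0.04442 m/d
t = L/v_c = 64.6/0.04442 = 1454 d
   = 1454/365 = 3.98 yr

3.98 years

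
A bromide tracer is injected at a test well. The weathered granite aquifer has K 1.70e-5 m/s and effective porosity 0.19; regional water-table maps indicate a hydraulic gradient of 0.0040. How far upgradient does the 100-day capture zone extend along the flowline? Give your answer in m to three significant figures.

3.09 m

K = 1.70e-5 m/s × 86400 s/d = 1.469 m/d
q = Ki = 1.469 × 0.0040 = 0.005875 m/d
v_s = q/n_e = 0.005875/0.19 = 0.03092 m/d
L = v × T = 0.03092 × 100 = 3.092 m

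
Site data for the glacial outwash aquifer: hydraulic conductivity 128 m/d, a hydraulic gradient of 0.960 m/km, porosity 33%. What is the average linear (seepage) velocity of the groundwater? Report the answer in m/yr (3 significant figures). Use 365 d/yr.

136 m/yr

q = Ki = 128 × 9.6e-4 = 0.1229 m/d
v_s = q/n_e = 0.1229/0.33 = 0.3724 m/d
   = 0.3724 × 365 = 136 m/yr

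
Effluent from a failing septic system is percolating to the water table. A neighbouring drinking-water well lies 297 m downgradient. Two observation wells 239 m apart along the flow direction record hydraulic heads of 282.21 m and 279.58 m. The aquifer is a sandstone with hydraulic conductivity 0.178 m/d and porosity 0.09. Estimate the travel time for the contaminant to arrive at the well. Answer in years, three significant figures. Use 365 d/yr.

37.4 years

Hydraulic gradient i = (282.21 − 279.58) / 239 = 2.63 / 239 = 0.01100
Specific discharge q = 0.178 × 0.01100 = 0.001959 m/d
v = Ki/n = 0.178·0.01100/0.09 = 0.02176 m/d
t = L / v = 297 / 0.02176 = 13650 d
   = 13650 / 365 = 37.4 yr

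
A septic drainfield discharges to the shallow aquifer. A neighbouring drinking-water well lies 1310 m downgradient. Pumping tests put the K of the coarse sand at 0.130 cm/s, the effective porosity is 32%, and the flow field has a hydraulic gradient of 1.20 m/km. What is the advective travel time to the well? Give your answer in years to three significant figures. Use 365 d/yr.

K = 0.130 cm/s × 864 = 112.3 m/d
q = Ki = 112.3 × 0.0012 = 0.1348 m/d
Average linear velocity = 0.1348 / 0.32 = 0.4212 m/d
t = L / v = 1310 / 0.4212 = 3110 d
   = 3110 / 365 = 8.52 yr

8.52 years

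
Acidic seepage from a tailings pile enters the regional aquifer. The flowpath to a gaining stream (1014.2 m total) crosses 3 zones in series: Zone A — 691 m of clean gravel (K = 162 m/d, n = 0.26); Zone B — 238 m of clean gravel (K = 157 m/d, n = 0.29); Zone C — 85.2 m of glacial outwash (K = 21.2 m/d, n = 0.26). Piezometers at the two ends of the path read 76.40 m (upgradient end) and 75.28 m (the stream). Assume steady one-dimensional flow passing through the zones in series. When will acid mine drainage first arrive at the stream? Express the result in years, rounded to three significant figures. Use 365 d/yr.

6.49 years

Total head drop ΔH = 76.40 − 75.28 = 1.12 m
Continuity: the same q passes through each zone, so ΔH = q·Σ(L_j/K_j) — the zones act as resistances in series.
Σ(L/K) = 691/162 + 238/157 + 85.2/21.2 = 4.265 + 1.516 + 4.019 = 9.800 d
q = ΔH / Σ(L/K) = 1.12 / 9.800 = 0.1143 m/d (same in every zone)
Zone A: v = q/n = 0.1143/0.26 = 0.4396 m/d → t_A = 691/0.4396 = 1572 d
Zone B: v = q/n = 0.1143/0.29 = 0.3941 m/d → t_B = 238/0.3941 = 603.9 d
Zone C: v = q/n = 0.1143/0.26 = 0.4396 m/d → t_C = 85.2/0.4396 = 193.8 d
Total t = 1572 + 603.9 + 193.8 = 2370 d
   = 2370 / 365 = 6.49 yr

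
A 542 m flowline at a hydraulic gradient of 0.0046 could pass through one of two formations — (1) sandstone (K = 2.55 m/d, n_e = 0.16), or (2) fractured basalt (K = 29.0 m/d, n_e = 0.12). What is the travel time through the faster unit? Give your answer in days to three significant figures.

Unit 1 (sandstone): v = 2.55×0.0046/0.16 = 0.07331 m/d, t = 542/0.07331 = 7393 d
Unit 2 (fractured basalt): v = 29.0×0.0046/0.12 = 1.112 m/d, t = 542/1.112 = 487.6 d
Faster unit: t = 488 d

488 days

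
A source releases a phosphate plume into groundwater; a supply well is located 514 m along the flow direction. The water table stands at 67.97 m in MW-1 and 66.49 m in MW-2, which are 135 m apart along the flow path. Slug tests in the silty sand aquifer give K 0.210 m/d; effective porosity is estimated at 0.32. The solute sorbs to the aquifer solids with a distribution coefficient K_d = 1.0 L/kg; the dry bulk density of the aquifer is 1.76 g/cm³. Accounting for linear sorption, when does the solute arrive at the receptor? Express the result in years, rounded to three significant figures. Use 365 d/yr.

1270 years

Hydraulic gradient i = (67.97 − 66.49) / 135 = 1.48 / 135 = 0.01096
Darcy flux q = K·i = 0.210 × 0.01096 = 0.002302 m/d
v = Ki/n = 0.210·0.01096/0.32 = 0.007194 m/d
Retardation R = 1 + ρ_b·K_d/n = 1 + 1.76×1.0/0.32 = 6.500
Contaminant velocity v_c = v/R = 0.007194/6.500 = 0.001107 m/d
t = L/v_c = 514/0.001107 = 464400 d
   = 464400/365 = 1270 yr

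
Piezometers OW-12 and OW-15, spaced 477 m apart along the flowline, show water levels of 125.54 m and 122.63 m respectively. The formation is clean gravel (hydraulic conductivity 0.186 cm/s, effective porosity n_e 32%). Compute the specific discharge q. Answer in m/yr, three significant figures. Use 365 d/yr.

358 m/yr

Hydraulic gradient i = (125.54 − 122.63) / 477 = 2.91 / 477 = 0.006101
K = 0.186 cm/s × 864 = 160.7 m/d
q = Ki = 160.7 × 0.006101 = 0.9804 m/d
   = 0.9804 × 365 = 358 m/yr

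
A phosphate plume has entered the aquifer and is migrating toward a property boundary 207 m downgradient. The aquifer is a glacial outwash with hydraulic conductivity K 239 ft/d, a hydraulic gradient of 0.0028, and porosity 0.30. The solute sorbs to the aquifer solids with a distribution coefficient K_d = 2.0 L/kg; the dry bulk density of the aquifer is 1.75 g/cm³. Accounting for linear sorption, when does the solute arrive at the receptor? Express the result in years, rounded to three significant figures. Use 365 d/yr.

K = 239 ft/d × 0.3048 = 72.85 m/d
q = Ki = 72.85 × 0.0028 = 0.2040 m/d
v = Ki/n = 72.85·0.0028/0.30 = 0.6799 m/d
Retardation R = 1 + ρ_b·K_d/n = 1 + 1.75×2.0/0.30 = 12.67
Contaminant velocity v_c = v/R = 0.6799/12.67 = 0.05368 m/d
t = L/v_c = 207/0.05368 = 3856 d
   = 3856/365 = 10.6 yr

10.6 years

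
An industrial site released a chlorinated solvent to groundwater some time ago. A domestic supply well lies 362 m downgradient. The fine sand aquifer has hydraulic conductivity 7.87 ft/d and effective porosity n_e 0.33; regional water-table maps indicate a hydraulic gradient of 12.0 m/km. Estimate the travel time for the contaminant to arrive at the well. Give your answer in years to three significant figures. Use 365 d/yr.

K = 7.87 ft/d × 0.3048 = 2.399 m/d
q = Ki = 2.399 × 0.012 = 0.02879 m/d
Seepage velocity v = q / n = 0.02879 / 0.33 = 0.08723 m/d
t = L / v = 362 / 0.08723 = 4150 d
   = 4150 / 365 = 11.4 yr

11.4 years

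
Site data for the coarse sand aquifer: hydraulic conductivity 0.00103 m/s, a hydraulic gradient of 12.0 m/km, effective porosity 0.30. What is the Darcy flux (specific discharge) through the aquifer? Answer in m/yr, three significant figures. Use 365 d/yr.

390 m/yr

K = 0.00103 m/s × 86400 s/d = 88.99 m/d
Specific discharge q = 88.99 × 0.012 = 1.068 m/d
   = 1.068 × 365 = 390 m/yr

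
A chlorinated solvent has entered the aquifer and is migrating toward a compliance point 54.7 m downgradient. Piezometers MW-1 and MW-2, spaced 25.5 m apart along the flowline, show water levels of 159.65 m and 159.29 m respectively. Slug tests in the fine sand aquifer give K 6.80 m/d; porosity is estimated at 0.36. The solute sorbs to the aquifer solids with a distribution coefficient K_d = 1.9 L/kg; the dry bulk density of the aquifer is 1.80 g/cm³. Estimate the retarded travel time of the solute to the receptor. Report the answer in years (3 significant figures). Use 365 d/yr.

5.90 years

Hydraulic gradient i = (159.65 − 159.29) / 25.5 = 0.36 / 25.5 = 0.01412
Specific discharge q = 6.80 × 0.01412 = 0.09600 m/d
v_s = q/n_e = 0.09600/0.36 = 0.2667 m/d
Retardation R = 1 + ρ_b·K_d/n = 1 + 1.80×1.9/0.36 = 10.50
Contaminant velocity v_c = v/R = 0.2667/10.50 = 0.02540 m/d
t = L/v_c = 54.7/0.02540 = 2154 d
   = 2154/365 = 5.90 yr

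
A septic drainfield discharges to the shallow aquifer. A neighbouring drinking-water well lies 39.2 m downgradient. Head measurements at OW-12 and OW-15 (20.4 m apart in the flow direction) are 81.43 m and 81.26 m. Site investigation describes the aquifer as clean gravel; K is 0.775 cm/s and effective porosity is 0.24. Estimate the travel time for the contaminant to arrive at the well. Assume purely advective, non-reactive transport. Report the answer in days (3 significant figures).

Hydraulic gradient i = (81.43 − 81.26) / 20.4 = 0.17 / 20.4 = 0.008333
K = 0.775 cm/s × 864 = 669.6 m/d
Darcy flux q = K·i = 669.6 × 0.008333 = 5.580 m/d
v_s = q/n_e = 5.580/0.24 = 23.25 m/d
t = L / v = 39.2 / 23.25 = 1.686 d

1.69 days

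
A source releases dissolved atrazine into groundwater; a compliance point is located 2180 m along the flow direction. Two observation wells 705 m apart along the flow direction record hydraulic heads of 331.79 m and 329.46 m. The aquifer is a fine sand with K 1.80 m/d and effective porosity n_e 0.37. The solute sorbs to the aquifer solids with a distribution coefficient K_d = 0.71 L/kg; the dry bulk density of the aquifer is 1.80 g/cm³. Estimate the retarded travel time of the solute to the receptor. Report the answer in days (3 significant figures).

Hydraulic gradient i = (331.79 − 329.46) / 705 = 2.33 / 705 = 0.003305
q = Ki = 1.80 × 0.003305 = 0.005949 m/d
v_s = q/n_e = 0.005949/0.37 = 0.01608 m/d
Retardation R = 1 + ρ_b·K_d/n = 1 + 1.80×0.71/0.37 = 4.454
Contaminant velocity v_c = v/R = 0.01608/4.454 = 0.003610 m/d
t = L/v_c = 2180/0.003610 = 603900 d

604000 days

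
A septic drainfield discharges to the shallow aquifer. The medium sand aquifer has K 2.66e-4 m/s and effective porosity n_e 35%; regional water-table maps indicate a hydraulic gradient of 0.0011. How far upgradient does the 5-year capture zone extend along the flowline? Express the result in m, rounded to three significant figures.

132 m

K = 2.66e-4 m/s × 86400 s/d = 22.98 m/d
Darcy flux q = K·i = 22.98 × 0.0011 = 0.02528 m/d
Seepage velocity v = q / n = 0.02528 / 0.35 = 0.07223 m/d
T = 5 yr × 365 = 1825 d
L = v × T = 0.07223 × 1825 = 131.8 m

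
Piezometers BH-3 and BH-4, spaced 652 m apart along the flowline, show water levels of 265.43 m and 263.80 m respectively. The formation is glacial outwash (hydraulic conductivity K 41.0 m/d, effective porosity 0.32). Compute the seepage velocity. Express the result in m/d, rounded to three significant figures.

Hydraulic gradient i = (265.43 − 263.80) / 652 = 1.63 / 652 = 0.002500
Darcy flux q = K·i = 41.0 × 0.002500 = 0.1025 m/d
Seepage velocity v = q / n = 0.1025 / 0.32 = 0.3203 m/d

0.320 m/d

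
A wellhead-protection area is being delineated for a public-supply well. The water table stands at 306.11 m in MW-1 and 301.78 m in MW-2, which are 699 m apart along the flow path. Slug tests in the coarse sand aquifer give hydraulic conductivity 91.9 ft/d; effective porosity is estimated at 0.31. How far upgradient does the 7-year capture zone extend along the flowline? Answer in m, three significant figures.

1430 m

Hydraulic gradient i = (306.11 − 301.78) / 699 = 4.33 / 699 = 0.006195
K = 91.9 ft/d × 0.3048 = 28.01 m/d
Darcy flux q = K·i = 28.01 × 0.006195 = 0.1735 m/d
v_s = q/n_e = 0.1735/0.31 = 0.5597 m/d
T = 7 yr × 365 = 2555 d
L = v × T = 0.5597 × 2555 = 1430 m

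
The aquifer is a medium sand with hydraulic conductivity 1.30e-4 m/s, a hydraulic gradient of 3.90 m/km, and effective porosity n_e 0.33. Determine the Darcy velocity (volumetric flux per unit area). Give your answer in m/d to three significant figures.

0.0438 m/d

K = 1.30e-4 m/s × 86400 s/d = 11.23 m/d
Darcy flux q = K·i = 11.23 × 0.0039 = 0.04380 m/d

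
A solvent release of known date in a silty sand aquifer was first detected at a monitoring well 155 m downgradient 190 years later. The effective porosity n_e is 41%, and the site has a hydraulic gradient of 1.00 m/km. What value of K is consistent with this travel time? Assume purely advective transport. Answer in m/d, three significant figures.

0.916 m/d

t = 190 years = 69350 d
v = L / t = 155 / 69350 = 0.002235 m/d
K = v · n / i = 0.002235 × 0.41 / 0.0010 = 0.916 m/d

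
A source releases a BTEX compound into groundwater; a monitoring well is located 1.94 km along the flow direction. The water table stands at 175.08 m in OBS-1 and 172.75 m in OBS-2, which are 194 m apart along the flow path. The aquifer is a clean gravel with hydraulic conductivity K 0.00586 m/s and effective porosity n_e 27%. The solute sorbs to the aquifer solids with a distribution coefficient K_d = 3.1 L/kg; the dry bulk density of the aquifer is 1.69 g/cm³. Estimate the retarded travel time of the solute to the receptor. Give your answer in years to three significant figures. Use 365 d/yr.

4.82 years

Hydraulic gradient i = (175.08 − 172.75) / 194 = 2.33 / 194 = 0.01201
K = 0.00586 m/s × 86400 s/d = 506.3 m/d
Specific discharge q = 506.3 × 0.01201 = 6.081 m/d
Seepage velocity v = q / n = 6.081 / 0.27 = 22.52 m/d
Retardation R = 1 + ρ_b·K_d/n = 1 + 1.69×3.1/0.27 = 20.40
Contaminant velocity v_c = v/R = 22.52/20.40 = 1.104 m/d
L = 1.94 km = 1940 m
t = L/v_c = 1940/1.104 = 1758 d
   = 1758/365 = 4.82 yr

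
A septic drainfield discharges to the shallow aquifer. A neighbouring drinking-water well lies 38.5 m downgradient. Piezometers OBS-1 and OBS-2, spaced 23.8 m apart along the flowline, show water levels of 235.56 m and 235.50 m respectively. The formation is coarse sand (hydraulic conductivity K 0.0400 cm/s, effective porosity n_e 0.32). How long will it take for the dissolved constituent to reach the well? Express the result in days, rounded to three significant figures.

141 days

Hydraulic gradient i = (235.56 − 235.50) / 23.8 = 0.06 / 23.8 = 0.002521
K = 0.0400 cm/s × 864 = 34.56 m/d
Specific discharge q = 34.56 × 0.002521 = 0.08713 m/d
Seepage velocity v = q / n = 0.08713 / 0.32 = 0.2723 m/d
t = L / v = 38.5 / 0.2723 = 141.4 d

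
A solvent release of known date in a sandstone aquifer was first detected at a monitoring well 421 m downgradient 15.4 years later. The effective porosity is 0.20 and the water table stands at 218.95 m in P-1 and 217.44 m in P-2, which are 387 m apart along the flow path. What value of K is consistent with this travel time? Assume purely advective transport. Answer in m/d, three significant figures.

Hydraulic gradient i = (218.95 − 217.44) / 387 = 1.51 / 387 = 0.003902
t = 15.4 years = 5621 d
v = L / t = 421 / 5621 = 0.07490 m/d
K = v · n / i = 0.07490 × 0.20 / 0.003902 = 3.84 m/d

3.84 m/d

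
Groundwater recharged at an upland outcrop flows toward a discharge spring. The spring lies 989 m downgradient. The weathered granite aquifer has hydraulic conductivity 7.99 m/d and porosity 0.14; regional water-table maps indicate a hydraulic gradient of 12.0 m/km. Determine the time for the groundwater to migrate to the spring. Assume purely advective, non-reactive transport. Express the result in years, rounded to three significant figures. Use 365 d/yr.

q = Ki = 7.99 × 0.012 = 0.09588 m/d
v_s = q/n_e = 0.09588/0.14 = 0.6849 m/d
t = L / v = 989 / 0.6849 = 1444 d
   = 1444 / 365 = 3.96 yr

3.96 years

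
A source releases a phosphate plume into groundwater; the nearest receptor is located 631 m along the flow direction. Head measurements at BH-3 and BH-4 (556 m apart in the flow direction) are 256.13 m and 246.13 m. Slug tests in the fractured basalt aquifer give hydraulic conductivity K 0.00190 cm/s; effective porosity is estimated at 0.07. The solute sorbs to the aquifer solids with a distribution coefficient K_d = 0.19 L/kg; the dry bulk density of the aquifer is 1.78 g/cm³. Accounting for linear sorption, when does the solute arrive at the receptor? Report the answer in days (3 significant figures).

8720 days

Hydraulic gradient i = (256.13 − 246.13) / 556 = 10.00 / 556 = 0.01799
K = 0.00190 cm/s × 864 = 1.642 m/d
Specific discharge q = 1.642 × 0.01799 = 0.02953 m/d
Average linear velocity = 0.02953 / 0.07 = 0.4218 m/d
Retardation R = 1 + ρ_b·K_d/n = 1 + 1.78×0.19/0.07 = 5.831
Contaminant velocity v_c = v/R = 0.4218/5.831 = 0.07233 m/d
t = L/v_c = 631/0.07233 = 8724 d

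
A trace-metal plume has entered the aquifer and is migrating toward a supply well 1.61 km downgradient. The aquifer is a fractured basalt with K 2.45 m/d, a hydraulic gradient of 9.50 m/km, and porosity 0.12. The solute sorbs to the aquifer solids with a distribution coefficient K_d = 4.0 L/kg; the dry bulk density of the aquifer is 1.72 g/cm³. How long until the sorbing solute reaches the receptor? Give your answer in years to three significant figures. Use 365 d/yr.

1330 years

Darcy flux q = K·i = 2.45 × 0.0095 = 0.02328 m/d
v = Ki/n = 2.45·0.0095/0.12 = 0.1940 m/d
Retardation R = 1 + ρ_b·K_d/n = 1 + 1.72×4.0/0.12 = 58.33
Contaminant velocity v_c = v/R = 0.1940/58.33 = 0.003325 m/d
L = 1.61 km = 1610 m
t = L/v_c = 1610/0.003325 = 484200 d
   = 484200/365 = 1330 yr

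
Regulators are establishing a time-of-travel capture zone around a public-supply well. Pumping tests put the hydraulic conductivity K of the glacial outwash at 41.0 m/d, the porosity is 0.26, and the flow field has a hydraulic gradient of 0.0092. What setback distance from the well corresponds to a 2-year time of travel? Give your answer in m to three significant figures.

1060 m

q = Ki = 41.0 × 0.0092 = 0.3772 m/d
v = Ki/n = 41.0·0.0092/0.26 = 1.451 m/d
T = 2 yr × 365 = 730 d
L = v × T = 1.451 × 730 = 1059 m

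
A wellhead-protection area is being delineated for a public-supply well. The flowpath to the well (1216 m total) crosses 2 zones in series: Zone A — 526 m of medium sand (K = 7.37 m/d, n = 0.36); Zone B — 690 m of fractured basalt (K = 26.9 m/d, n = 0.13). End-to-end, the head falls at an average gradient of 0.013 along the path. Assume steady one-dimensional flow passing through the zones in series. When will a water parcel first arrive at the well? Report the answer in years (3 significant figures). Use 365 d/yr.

4.69 years

Steady 1-D flow in series ⇒ the Darcy flux q is identical in every zone and the zone head losses add (resistances L/K in series).
Σ(L/K) = 526/7.37 + 690/26.9 = 71.37 + 25.65 = 97.02 d
K_eq = L_total / Σ(L/K) = 1216 / 97.02 = 12.53 m/d
q = K_eq · i = 12.53 × 0.013 = 0.1629 m/d (same in every zone)
Zone A: v = q/n = 0.1629/0.36 = 0.4526 m/d → t_A = 526/0.4526 = 1162 d
Zone B: v = q/n = 0.1629/0.13 = 1.253 m/d → t_B = 690/1.253 = 550.5 d
Total t = 1162 + 550.5 = 1713 d
   = 1713 / 365 = 4.69 yr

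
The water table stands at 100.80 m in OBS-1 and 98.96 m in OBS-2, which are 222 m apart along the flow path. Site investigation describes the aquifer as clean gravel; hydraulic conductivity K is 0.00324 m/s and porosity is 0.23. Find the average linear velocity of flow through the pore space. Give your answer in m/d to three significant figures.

10.1 m/d

Hydraulic gradient i = (100.80 − 98.96) / 222 = 1.84 / 222 = 0.008288
K = 0.00324 m/s × 86400 s/d = 279.9 m/d
q = Ki = 279.9 × 0.008288 = 2.320 m/d
Seepage velocity v = q / n = 2.320 / 0.23 = 10.09 m/d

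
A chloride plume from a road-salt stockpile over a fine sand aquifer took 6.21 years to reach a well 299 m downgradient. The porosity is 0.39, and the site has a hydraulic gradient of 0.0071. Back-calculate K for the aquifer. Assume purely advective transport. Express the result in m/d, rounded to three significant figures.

7.25 m/d

t = 6.21 years = 2267 d
v = L / t = 299 / 2267 = 0.1319 m/d
K = v · n / i = 0.1319 × 0.39 / 0.0071 = 7.25 m/d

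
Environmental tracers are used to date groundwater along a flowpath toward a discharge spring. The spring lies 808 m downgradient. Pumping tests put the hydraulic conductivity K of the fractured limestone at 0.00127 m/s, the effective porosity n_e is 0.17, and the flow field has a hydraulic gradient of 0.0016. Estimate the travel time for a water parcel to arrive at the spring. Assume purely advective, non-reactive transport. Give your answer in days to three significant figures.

K = 0.00127 m/s × 86400 s/d = 109.7 m/d
q = Ki = 109.7 × 0.0016 = 0.1756 m/d
v_s = q/n_e = 0.1756/0.17 = 1.033 m/d
t = L / v = 808 / 1.033 = 782.4 d

782 days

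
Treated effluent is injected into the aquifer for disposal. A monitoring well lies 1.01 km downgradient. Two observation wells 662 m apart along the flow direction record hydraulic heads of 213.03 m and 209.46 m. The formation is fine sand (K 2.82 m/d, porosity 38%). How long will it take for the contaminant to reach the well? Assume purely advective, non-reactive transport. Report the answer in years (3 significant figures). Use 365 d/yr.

Hydraulic gradient i = (213.03 − 209.46) / 662 = 3.57 / 662 = 0.005393
Darcy flux q = K·i = 2.82 × 0.005393 = 0.01521 m/d
Seepage velocity v = q / n = 0.01521 / 0.38 = 0.04002 m/d
L = 1.01 km = 1010 m
t = L / v = 1010 / 0.04002 = 25240 d
   = 25240 / 365 = 69.1 yr

69.1 years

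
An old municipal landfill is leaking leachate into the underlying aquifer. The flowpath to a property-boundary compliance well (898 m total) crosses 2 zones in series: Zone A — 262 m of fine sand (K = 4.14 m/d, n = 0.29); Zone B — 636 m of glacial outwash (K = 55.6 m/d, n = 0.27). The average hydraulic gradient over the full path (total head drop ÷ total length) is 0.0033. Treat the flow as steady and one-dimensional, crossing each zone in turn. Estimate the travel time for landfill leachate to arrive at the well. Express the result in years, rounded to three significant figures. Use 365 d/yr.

17.1 years

Continuity: the same q passes through each zone, so ΔH = q·Σ(L_j/K_j) — the zones act as resistances in series.
Σ(L/K) = 262/4.14 + 636/55.6 = 63.29 + 11.44 = 74.72 d
K_eq = L_total / Σ(L/K) = 898 / 74.72 = 12.02 m/d
q = K_eq · i = 12.02 × 0.0033 = 0.03966 m/d (same in every zone)
Zone A: v = q/n = 0.03966/0.29 = 0.1368 m/d → t_A = 262/0.1368 = 1916 d
Zone B: v = q/n = 0.03966/0.27 = 0.1469 m/d → t_B = 636/0.1469 = 4330 d
Total t = 1916 + 4330 = 6246 d
   = 6246 / 365 = 17.1 yr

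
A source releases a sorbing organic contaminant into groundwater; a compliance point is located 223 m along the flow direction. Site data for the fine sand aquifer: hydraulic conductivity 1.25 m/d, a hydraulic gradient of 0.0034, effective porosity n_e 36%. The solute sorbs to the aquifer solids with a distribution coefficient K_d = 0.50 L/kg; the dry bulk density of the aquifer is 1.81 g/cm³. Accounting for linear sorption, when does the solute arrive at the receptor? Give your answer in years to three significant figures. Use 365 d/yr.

Darcy flux q = K·i = 1.25 × 0.0034 = 0.004250 m/d
Average linear velocity = 0.004250 / 0.36 = 0.01181 m/d
Retardation R = 1 + ρ_b·K_d/n = 1 + 1.81×0.50/0.36 = 3.514
Contaminant velocity v_c = v/R = 0.01181/3.514 = 0.003360 m/d
t = L/v_c = 223/0.003360 = 66380 d
   = 66380/365 = 182 yr

182 years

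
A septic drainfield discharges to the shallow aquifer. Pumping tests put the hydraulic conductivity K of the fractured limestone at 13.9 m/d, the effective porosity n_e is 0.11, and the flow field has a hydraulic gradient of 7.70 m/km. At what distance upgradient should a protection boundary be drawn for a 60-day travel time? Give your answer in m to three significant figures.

Specific discharge q = 13.9 × 0.0077 = 0.1070 m/d
Seepage velocity v = q / n = 0.1070 / 0.11 = 0.9730 m/d
L = v × T = 0.9730 × 60 = 58.38 m

58.4 m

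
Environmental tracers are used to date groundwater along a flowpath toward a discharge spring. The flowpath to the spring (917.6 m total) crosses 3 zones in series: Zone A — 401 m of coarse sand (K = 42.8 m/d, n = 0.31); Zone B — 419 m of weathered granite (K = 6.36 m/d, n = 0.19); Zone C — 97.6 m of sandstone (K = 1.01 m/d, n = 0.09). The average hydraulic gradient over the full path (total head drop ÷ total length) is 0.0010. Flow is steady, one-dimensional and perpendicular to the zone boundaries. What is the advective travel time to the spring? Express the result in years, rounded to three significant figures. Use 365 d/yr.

109 years

Continuity: the same q passes through each zone, so ΔH = q·Σ(L_j/K_j) — the zones act as resistances in series.
Σ(L/K) = 401/42.8 + 419/6.36 + 97.6/1.01 = 9.369 + 65.88 + 96.63 = 171.9 d
K_eq = L_total / Σ(L/K) = 917.6 / 171.9 = 5.339 m/d
q = K_eq · i = 5.339 × 0.0010 = 0.005339 m/d (same in every zone)
Zone A: v = q/n = 0.005339/0.31 = 0.01722 m/d → t_A = 401/0.01722 = 23290 d
Zone B: v = q/n = 0.005339/0.19 = 0.02810 m/d → t_B = 419/0.02810 = 14910 d
Zone C: v = q/n = 0.005339/0.09 = 0.05932 m/d → t_C = 97.6/0.05932 = 1645 d
Total t = 23290 + 14910 + 1645 = 39840 d
   = 39840 / 365 = 109 yr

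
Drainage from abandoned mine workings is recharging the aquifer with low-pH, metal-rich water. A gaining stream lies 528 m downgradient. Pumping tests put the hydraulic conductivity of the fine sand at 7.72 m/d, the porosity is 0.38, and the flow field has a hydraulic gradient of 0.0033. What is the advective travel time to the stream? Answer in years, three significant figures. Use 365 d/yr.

21.6 years

Specific discharge q = 7.72 × 0.0033 = 0.02548 m/d
v_s = q/n_e = 0.02548/0.38 = 0.06704 m/d
t = L / v = 528 / 0.06704 = 7876 d
   = 7876 / 365 = 21.6 yr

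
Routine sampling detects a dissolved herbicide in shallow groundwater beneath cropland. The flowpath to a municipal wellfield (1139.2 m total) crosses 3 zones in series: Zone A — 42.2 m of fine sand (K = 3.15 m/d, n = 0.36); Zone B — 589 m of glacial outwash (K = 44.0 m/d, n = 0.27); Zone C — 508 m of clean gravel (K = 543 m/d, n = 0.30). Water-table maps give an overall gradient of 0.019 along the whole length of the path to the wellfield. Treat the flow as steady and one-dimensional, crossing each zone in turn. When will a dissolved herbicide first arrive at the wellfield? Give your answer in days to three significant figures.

Steady 1-D flow in series ⇒ the Darcy flux q is identical in every zone and the zone head losses add (resistances L/K in series).
Σ(L/K) = 42.2/3.15 + 589/44.0 + 508/543 = 13.40 + 13.39 + 0.9355 = 27.72 d
K_eq = L_total / Σ(L/K) = 1139.2 / 27.72 = 41.10 m/d
q = K_eq · i = 41.10 × 0.019 = 0.7809 m/d (same in every zone)
Zone A: v = q/n = 0.7809/0.36 = 2.169 m/d → t_A = 42.2/2.169 = 19.46 d
Zone B: v = q/n = 0.7809/0.27 = 2.892 m/d → t_B = 589/2.892 = 203.7 d
Zone C: v = q/n = 0.7809/0.30 = 2.603 m/d → t_C = 508/2.603 = 195.2 d
Total t = 19.46 + 203.7 + 195.2 = 418.3 d

418 days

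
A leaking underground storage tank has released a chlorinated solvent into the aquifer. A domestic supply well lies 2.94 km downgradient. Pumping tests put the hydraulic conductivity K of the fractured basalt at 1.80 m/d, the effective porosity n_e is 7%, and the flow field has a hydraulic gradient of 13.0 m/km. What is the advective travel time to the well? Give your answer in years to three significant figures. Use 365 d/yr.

Darcy flux q = K·i = 1.80 × 0.013 = 0.02340 m/d
Seepage velocity v = q / n = 0.02340 / 0.07 = 0.3343 m/d
L = 2.94 km = 2940 m
t = L / v = 2940 / 0.3343 = 8795 d
   = 8795 / 365 = 24.1 yr

24.1 years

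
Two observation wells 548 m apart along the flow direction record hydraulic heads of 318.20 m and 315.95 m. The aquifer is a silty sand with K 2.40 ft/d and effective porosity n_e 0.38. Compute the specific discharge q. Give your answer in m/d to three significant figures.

Hydraulic gradient i = (318.20 − 315.95) / 548 = 2.25 / 548 = 0.004106
K = 2.40 ft/d × 0.3048 = 0.7315 m/d
Darcy flux q = K·i = 0.7315 × 0.004106 = 0.003004 m/d

0.00300 m/d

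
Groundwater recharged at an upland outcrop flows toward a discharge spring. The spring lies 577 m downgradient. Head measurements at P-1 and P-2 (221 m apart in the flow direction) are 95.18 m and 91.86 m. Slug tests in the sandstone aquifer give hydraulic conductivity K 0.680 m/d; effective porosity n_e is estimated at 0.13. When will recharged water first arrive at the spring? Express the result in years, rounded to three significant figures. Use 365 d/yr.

20.1 years

Hydraulic gradient i = (95.18 − 91.86) / 221 = 3.32 / 221 = 0.01502
Specific discharge q = 0.680 × 0.01502 = 0.01022 m/d
Seepage velocity v = q / n = 0.01022 / 0.13 = 0.07858 m/d
t = L / v = 577 / 0.07858 = 7343 d
   = 7343 / 365 = 20.1 yr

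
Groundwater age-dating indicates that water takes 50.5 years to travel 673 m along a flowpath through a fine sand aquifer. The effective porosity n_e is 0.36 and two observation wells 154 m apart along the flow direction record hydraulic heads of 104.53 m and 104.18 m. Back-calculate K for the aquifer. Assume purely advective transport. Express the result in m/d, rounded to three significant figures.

Hydraulic gradient i = (104.53 − 104.18) / 154 = 0.35 / 154 = 0.002273
t = 50.5 years = 18430 d
v = L / t = 673 / 18430 = 0.03651 m/d
K = v · n / i = 0.03651 × 0.36 / 0.002273 = 5.78 m/d

5.78 m/d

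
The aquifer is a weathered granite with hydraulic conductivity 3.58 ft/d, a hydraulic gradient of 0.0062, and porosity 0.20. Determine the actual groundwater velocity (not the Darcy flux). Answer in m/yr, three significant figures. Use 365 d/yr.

K = 3.58 ft/d × 0.3048 = 1.091 m/d
Darcy flux q = K·i = 1.091 × 0.0062 = 0.006765 m/d
Average linear velocity = 0.006765 / 0.20 = 0.03383 m/d
   = 0.03383 × 365 = 12.3 m/yr

12.3 m/yr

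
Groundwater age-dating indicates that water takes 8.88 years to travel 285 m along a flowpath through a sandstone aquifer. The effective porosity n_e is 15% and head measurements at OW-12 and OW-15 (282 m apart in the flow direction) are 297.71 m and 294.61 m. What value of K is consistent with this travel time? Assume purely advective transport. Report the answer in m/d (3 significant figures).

1.20 m/d

Hydraulic gradient i = (297.71 − 294.61) / 282 = 3.10 / 282 = 0.01099
t = 8.88 years = 3241 d
v = L / t = 285 / 3241 = 0.08793 m/d
K = v · n / i = 0.08793 × 0.15 / 0.01099 = 1.20 m/d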